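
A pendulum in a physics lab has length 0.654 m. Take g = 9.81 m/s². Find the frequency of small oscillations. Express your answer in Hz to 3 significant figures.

T = 2π√(L/g) = 2π√(0.654/9.81) = 1.622 s, so f = 1/T = 0.616 Hz.

0.616 Hz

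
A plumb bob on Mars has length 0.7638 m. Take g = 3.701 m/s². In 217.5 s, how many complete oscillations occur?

76

T = 2π√(L/g) = 2π√(0.7638/3.701) = 2.8544 s.
Number of complete oscillations = ⌊217.5/2.8544⌋ = ⌊76.199⌋ = 76.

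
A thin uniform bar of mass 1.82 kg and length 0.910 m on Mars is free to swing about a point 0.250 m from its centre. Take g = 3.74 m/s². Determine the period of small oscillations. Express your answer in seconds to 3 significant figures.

For a physical pendulum T = 2π√(I/(mgd)), with d = 0.2500 m from pivot to centre of mass.
I_cm = mL²/12 = 1.82 × 0.910²/12 = 0.1256 kg·m²; I = I_cm + md² = 0.1256 + 1.82 × 0.2500² = 0.2393 kg·m².
T = 2π√(0.2393/(1.82 × 3.74 × 0.2500)) = 2.36 s.

2.36 s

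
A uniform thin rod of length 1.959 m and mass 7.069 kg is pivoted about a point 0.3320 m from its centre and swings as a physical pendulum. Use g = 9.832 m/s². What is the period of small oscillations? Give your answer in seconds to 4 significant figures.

2.281 s

For a physical pendulum T = 2π√(I/(mgd)), with d = 0.33200 m from pivot to centre of mass.
I_cm = mL²/12 = 7.069 × 1.959²/12 = 2.2607 kg·m²; I = I_cm + md² = 2.2607 + 7.069 × 0.33200² = 3.0399 kg·m².
T = 2π√(3.0399/(7.069 × 9.832 × 0.33200)) = 2.281 s.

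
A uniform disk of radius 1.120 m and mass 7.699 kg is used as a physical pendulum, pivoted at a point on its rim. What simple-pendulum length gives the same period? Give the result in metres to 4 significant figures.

The equivalent simple-pendulum length is L_eq = I/(md), where I is about the pivot and d = 1.1200 m.
I_cm = ½mR² = 4.8288 kg·m², so I = I_cm + md² = 4.8288 + 9.6576 = 14.486 kg·m².
L_eq = 14.486/(7.699 × 1.1200) = 1.680 m.

1.680 m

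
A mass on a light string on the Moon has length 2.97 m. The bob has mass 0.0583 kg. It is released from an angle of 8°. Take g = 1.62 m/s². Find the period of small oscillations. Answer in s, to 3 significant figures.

8.51 s

T = 2π√(L/g) = 2π√(2.97/1.62) = 2π × 1.354 = 8.51 s.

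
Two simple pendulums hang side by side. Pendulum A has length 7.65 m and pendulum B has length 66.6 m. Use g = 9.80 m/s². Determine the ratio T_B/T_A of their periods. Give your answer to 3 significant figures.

2.95

T ∝ √L, so T_B/T_A = √(L_B/L_A) = √(66.6/7.65) = 2.95.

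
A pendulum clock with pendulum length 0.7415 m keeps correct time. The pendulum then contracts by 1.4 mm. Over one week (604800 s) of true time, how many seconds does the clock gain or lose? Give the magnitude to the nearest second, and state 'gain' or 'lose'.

T ∝ √L, so T'/T = √(0.74010/0.7415) = 0.999056.
In 604800 s of true time the clock registers 604800/0.999056 = 605371.8 s, so it gains 572 s.

gain 572 s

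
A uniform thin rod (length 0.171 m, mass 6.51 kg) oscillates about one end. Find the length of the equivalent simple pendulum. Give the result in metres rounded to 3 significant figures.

0.114 m

The equivalent simple-pendulum length is L_eq = I/(md), where I is about the pivot and d = 0.08550 m.
I_cm = (1/12)mL² = 0.01586 kg·m², so I = I_cm + md² = 0.01586 + 0.04759 = 0.06345 kg·m².
L_eq = 0.06345/(6.51 × 0.08550) = 0.114 m.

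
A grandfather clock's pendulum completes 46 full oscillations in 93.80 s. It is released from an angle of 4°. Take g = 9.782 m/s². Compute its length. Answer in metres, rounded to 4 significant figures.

T = 93.80/46 = 2.0391 s.
From T = 2π√(L/g), L = gT²/(4π²) = 9.782 × 2.0391²/(4π²) = 1.030 m.

1.030 m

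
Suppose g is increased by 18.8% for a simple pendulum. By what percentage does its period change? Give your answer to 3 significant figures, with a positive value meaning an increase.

T ∝ 1/√g, so T'/T = 1/√(1.188) = 0.9175.
Percentage change in T = (0.9175 − 1) × 100% = -8.25%.

-8.25%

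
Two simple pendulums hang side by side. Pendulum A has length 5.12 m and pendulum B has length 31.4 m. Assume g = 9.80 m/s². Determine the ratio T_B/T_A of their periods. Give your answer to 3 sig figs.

T ∝ √L, so T_B/T_A = √(L_B/L_A) = √(31.4/5.12) = 2.48.

2.48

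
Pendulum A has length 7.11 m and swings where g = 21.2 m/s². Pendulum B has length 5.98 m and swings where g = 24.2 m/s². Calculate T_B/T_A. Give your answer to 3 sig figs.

0.858

T = 2π√(L/g), so T_B/T_A = √((L_B/g_B)/(L_A/g_A)) = √((5.98/24.2)/(7.11/21.2)) = 0.858.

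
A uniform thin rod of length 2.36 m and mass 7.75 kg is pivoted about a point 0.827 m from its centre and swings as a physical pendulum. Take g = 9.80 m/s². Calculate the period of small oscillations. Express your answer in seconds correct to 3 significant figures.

2.36 s

For a physical pendulum T = 2π√(I/(mgd)), with d = 0.8270 m from pivot to centre of mass.
I_cm = mL²/12 = 7.75 × 2.36²/12 = 3.597 kg·m²; I = I_cm + md² = 3.597 + 7.75 × 0.8270² = 8.897 kg·m².
T = 2π√(8.897/(7.75 × 9.80 × 0.8270)) = 2.36 s.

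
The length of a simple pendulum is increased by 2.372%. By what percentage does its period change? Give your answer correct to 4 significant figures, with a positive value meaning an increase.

T ∝ √L, so T'/T = √(1.0237) = 1.0118.
Percentage change in T = (1.0118 − 1) × 100% = 1.179%.

1.179%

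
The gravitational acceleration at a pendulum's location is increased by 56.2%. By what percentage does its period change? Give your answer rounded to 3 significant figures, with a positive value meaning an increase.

T ∝ 1/√g, so T'/T = 1/√(1.562) = 0.8001.
Percentage change in T = (0.8001 − 1) × 100% = -20.0%.

-20.0%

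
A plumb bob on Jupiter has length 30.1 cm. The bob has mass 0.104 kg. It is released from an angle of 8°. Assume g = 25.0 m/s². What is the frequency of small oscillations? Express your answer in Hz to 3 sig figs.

T = 2π√(L/g) = 2π√(0.301/25.0) = 0.6894 s, so f = 1/T = 1.45 Hz.

1.45 Hz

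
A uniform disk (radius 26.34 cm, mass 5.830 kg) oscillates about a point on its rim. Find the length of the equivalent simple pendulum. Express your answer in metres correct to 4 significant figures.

0.3951 m

The equivalent simple-pendulum length is L_eq = I/(md), where I is about the pivot and d = 0.26340 m.
I_cm = ½mR² = 0.20224 kg·m², so I = I_cm + md² = 0.20224 + 0.40448 = 0.60672 kg·m².
L_eq = 0.60672/(5.830 × 0.26340) = 0.3951 m.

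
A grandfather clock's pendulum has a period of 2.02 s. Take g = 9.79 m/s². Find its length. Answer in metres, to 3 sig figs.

1.01 m

From T = 2π√(L/g), L = gT²/(4π²) = 9.79 × 2.020²/(4π²) = 1.01 m.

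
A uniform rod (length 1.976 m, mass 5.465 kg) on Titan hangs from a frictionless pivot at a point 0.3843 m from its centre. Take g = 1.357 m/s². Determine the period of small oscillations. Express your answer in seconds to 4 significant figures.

5.984 s

For a physical pendulum T = 2π√(I/(mgd)), with d = 0.38430 m from pivot to centre of mass.
I_cm = mL²/12 = 5.465 × 1.976²/12 = 1.7782 kg·m²; I = I_cm + md² = 1.7782 + 5.465 × 0.38430² = 2.5853 kg·m².
T = 2π√(2.5853/(5.465 × 1.357 × 0.38430)) = 5.984 s.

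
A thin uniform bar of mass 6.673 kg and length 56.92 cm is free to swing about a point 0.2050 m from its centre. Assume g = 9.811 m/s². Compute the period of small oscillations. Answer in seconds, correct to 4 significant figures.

For a physical pendulum T = 2π√(I/(mgd)), with d = 0.20500 m from pivot to centre of mass.
I_cm = mL²/12 = 6.673 × 0.5692²/12 = 0.18016 kg·m²; I = I_cm + md² = 0.18016 + 6.673 × 0.20500² = 0.46060 kg·m².
T = 2π√(0.46060/(6.673 × 9.811 × 0.20500)) = 1.164 s.

1.164 s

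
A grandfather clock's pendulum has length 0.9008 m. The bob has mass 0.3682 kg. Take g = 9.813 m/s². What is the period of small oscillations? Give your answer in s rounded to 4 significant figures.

T = 2π√(L/g) = 2π√(0.9008/9.813) = 2π × 0.30298 = 1.904 s.

1.904 s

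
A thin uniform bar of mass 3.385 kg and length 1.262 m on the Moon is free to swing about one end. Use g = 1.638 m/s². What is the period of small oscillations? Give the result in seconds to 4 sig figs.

4.503 s

For a physical pendulum T = 2π√(I/(mgd)), with d = 0.63100 m from pivot to centre of mass.
I_cm = mL²/12 = 3.385 × 1.262²/12 = 0.44926 kg·m²; I = I_cm + md² = 0.44926 + 3.385 × 0.63100² = 1.7970 kg·m².
T = 2π√(1.7970/(3.385 × 1.638 × 0.63100)) = 4.503 s.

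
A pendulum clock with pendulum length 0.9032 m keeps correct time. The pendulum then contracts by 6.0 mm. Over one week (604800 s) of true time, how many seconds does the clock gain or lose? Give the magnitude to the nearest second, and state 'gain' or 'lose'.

T ∝ √L, so T'/T = √(0.89720/0.9032) = 0.996673.
In 604800 s of true time the clock registers 604800/0.996673 = 606818.9 s, so it gains 2019 s.

gain 2019 s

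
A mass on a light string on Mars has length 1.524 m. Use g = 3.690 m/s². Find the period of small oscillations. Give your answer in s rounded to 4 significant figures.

4.038 s

T = 2π√(L/g) = 2π√(1.524/3.690) = 2π × 0.64266 = 4.038 s.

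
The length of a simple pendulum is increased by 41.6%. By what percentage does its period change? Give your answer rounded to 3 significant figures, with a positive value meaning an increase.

19.0%

T ∝ √L, so T'/T = √(1.416) = 1.190.
Percentage change in T = (1.190 − 1) × 100% = 19.0%.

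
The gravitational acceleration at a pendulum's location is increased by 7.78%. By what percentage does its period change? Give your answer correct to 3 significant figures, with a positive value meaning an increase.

-3.68%

T ∝ 1/√g, so T'/T = 1/√(1.078) = 0.9632.
Percentage change in T = (0.9632 − 1) × 100% = -3.68%.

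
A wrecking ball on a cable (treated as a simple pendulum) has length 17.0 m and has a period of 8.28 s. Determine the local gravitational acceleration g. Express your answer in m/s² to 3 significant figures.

9.79 m/s²

From T = 2π√(L/g), g = 4π²L/T² = 4π² × 17.0/8.280² = 9.79 m/s².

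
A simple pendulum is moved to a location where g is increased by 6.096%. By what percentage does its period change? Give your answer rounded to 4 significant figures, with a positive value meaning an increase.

-2.915%

T ∝ 1/√g, so T'/T = 1/√(1.0610) = 0.97085.
Percentage change in T = (0.97085 − 1) × 100% = -2.915%.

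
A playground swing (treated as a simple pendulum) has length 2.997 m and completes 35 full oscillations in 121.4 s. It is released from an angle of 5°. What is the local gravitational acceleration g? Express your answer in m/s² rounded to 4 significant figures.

9.834 m/s²

T = 121.4/35 = 3.4686 s.
From T = 2π√(L/g), g = 4π²L/T² = 4π² × 2.997/3.4686² = 9.834 m/s².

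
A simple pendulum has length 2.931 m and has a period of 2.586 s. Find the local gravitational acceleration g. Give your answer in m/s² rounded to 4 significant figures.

From T = 2π√(L/g), g = 4π²L/T² = 4π² × 2.931/2.5860² = 17.30 m/s².

17.30 m/s²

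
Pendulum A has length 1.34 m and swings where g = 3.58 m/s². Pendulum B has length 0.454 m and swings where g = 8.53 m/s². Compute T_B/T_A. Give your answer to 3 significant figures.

T = 2π√(L/g), so T_B/T_A = √((L_B/g_B)/(L_A/g_A)) = √((0.454/8.53)/(1.34/3.58)) = 0.377.

0.377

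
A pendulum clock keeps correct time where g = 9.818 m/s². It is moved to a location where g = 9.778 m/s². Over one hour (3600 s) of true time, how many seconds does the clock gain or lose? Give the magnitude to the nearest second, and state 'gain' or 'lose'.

lose 7 s

The clock's period scales as T ∝ 1/√g, so T'/T = √(9.818/9.778) = 1.00204.
In 3600 s of true time the clock registers 3600/1.00204 = 3592.7 s, so it loses 7 s.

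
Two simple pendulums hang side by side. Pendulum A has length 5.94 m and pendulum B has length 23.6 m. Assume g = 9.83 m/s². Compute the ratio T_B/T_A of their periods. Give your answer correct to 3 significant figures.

1.99

T ∝ √L, so T_B/T_A = √(L_B/L_A) = √(23.6/5.94) = 1.99.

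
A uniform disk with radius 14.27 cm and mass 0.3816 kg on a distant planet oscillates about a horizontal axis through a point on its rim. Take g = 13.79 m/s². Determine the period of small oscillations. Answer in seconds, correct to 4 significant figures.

I_cm = ½mr² = 0.0038853 kg·m². The pivot is at distance d = 0.1427 m from the centre of mass.
By the parallel-axis theorem, I = I_cm + md² = 0.0038853 + 0.0077706 = 0.011656 kg·m².
T = 2π√(I/(mgd)) = 2π√(0.011656/(0.3816 × 13.79 × 0.1427)) = 0.7828 s.

0.7828 s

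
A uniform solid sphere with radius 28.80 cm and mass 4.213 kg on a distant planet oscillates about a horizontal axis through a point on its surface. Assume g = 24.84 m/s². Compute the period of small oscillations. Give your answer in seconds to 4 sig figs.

0.8005 s

I_cm = (2/5)mr² = 0.13978 kg·m². The pivot is at distance d = 0.2880 m from the centre of mass.
By the parallel-axis theorem, I = I_cm + md² = 0.13978 + 0.34944 = 0.48922 kg·m².
T = 2π√(I/(mgd)) = 2π√(0.48922/(4.213 × 24.84 × 0.2880)) = 0.8005 s.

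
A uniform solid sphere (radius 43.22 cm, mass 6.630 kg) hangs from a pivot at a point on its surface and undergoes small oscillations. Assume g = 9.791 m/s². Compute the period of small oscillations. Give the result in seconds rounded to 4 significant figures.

1.562 s

I_cm = (2/5)mr² = 0.49539 kg·m². The pivot is at distance d = 0.4322 m from the centre of mass.
By the parallel-axis theorem, I = I_cm + md² = 0.49539 + 1.2385 = 1.7338 kg·m².
T = 2π√(I/(mgd)) = 2π√(1.7338/(6.630 × 9.791 × 0.4322)) = 1.562 s.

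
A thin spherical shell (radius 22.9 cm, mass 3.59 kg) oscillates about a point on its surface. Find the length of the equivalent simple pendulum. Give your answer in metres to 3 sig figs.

The equivalent simple-pendulum length is L_eq = I/(md), where I is about the pivot and d = 0.2290 m.
I_cm = (2/3)mR² = 0.1255 kg·m², so I = I_cm + md² = 0.1255 + 0.1883 = 0.3138 kg·m².
L_eq = 0.3138/(3.59 × 0.2290) = 0.382 m.

0.382 m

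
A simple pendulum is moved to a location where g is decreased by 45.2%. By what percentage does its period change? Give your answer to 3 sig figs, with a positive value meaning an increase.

35.1%

T ∝ 1/√g, so T'/T = 1/√(0.5480) = 1.351.
Percentage change in T = (1.351 − 1) × 100% = 35.1%.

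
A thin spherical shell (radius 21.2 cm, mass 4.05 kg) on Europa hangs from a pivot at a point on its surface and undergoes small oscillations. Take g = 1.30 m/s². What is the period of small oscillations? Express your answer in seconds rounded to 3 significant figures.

I_cm = (2/3)mr² = 0.1213 kg·m². The pivot is at distance d = 0.212 m from the centre of mass.
By the parallel-axis theorem, I = I_cm + md² = 0.1213 + 0.1820 = 0.3034 kg·m².
T = 2π√(I/(mgd)) = 2π√(0.3034/(4.05 × 1.30 × 0.212)) = 3.28 s.

3.28 s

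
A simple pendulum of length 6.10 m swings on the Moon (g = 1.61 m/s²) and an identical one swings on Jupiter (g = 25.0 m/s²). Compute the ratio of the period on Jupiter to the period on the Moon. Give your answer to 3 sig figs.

T ∝ 1/√g, so T₂/T₁ = √(g₁/g₂) = √(1.61/25.0) = 0.254.

0.254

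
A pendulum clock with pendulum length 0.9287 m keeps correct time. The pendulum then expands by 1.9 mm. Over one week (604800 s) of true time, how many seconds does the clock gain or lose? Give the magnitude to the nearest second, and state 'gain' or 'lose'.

lose 618 s

T ∝ √L, so T'/T = √(0.93060/0.9287) = 1.00102.
In 604800 s of true time the clock registers 604800/1.00102 = 604182.3 s, so it loses 618 s.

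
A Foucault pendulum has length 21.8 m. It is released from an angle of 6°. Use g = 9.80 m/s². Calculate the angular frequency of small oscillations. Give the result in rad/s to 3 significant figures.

0.670 rad/s

ω = √(g/L) = √(9.80/21.8) = 0.670 rad/s.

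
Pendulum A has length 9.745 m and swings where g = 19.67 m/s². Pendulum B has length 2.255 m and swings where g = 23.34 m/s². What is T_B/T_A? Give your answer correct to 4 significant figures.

T = 2π√(L/g), so T_B/T_A = √((L_B/g_B)/(L_A/g_A)) = √((2.255/23.34)/(9.745/19.67)) = 0.4416.

0.4416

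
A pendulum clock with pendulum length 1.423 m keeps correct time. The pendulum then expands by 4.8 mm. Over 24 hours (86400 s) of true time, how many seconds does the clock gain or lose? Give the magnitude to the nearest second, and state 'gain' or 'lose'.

T ∝ √L, so T'/T = √(1.42780/1.423) = 1.00169.
In 86400 s of true time the clock registers 86400/1.00169 = 86254.6 s, so it loses 145 s.

lose 145 s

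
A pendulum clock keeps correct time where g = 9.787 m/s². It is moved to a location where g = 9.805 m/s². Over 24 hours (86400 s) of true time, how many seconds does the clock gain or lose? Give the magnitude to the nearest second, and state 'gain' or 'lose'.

The clock's period scales as T ∝ 1/√g, so T'/T = √(9.787/9.805) = 0.999082.
In 86400 s of true time the clock registers 86400/0.999082 = 86479.4 s, so it gains 79 s.

gain 79 s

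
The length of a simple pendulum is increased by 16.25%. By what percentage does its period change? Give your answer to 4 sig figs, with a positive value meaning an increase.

7.819%

T ∝ √L, so T'/T = √(1.1625) = 1.0782.
Percentage change in T = (1.0782 − 1) × 100% = 7.819%.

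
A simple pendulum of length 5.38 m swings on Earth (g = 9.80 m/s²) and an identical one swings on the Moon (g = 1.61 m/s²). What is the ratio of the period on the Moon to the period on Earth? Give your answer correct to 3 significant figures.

2.47

T ∝ 1/√g, so T₂/T₁ = √(g₁/g₂) = √(9.80/1.61) = 2.47.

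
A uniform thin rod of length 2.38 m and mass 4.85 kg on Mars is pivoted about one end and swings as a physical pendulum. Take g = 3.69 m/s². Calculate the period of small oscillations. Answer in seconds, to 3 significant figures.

For a physical pendulum T = 2π√(I/(mgd)), with d = 1.190 m from pivot to centre of mass.
I_cm = mL²/12 = 4.85 × 2.38²/12 = 2.289 kg·m²; I = I_cm + md² = 2.289 + 4.85 × 1.190² = 9.157 kg·m².
T = 2π√(9.157/(4.85 × 3.69 × 1.190)) = 4.12 s.

4.12 s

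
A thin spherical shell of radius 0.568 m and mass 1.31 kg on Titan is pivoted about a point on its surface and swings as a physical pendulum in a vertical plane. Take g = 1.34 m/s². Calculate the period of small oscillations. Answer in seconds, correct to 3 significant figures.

I_cm = (2/3)mr² = 0.2818 kg·m². The pivot is at distance d = 0.568 m from the centre of mass.
By the parallel-axis theorem, I = I_cm + md² = 0.2818 + 0.4226 = 0.7044 kg·m².
T = 2π√(I/(mgd)) = 2π√(0.7044/(1.31 × 1.34 × 0.568)) = 5.28 s.

5.28 s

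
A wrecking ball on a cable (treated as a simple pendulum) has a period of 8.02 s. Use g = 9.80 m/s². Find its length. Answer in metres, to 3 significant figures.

16.0 m

From T = 2π√(L/g), L = gT²/(4π²) = 9.80 × 8.020²/(4π²) = 16.0 m.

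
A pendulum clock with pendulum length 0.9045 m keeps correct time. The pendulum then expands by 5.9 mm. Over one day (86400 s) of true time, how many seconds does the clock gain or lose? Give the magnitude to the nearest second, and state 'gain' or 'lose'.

lose 280 s

T ∝ √L, so T'/T = √(0.91040/0.9045) = 1.00326.
In 86400 s of true time the clock registers 86400/1.00326 = 86119.6 s, so it loses 280 s.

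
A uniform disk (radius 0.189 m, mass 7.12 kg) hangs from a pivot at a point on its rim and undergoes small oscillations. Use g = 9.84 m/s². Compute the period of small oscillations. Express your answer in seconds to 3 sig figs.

1.07 s

I_cm = ½mr² = 0.1272 kg·m². The pivot is at distance d = 0.189 m from the centre of mass.
By the parallel-axis theorem, I = I_cm + md² = 0.1272 + 0.2543 = 0.3815 kg·m².
T = 2π√(I/(mgd)) = 2π√(0.3815/(7.12 × 9.84 × 0.189)) = 1.07 s.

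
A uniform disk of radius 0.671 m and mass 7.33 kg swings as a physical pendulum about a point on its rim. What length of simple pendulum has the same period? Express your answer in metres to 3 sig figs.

The equivalent simple-pendulum length is L_eq = I/(md), where I is about the pivot and d = 0.6710 m.
I_cm = ½mR² = 1.650 kg·m², so I = I_cm + md² = 1.650 + 3.300 = 4.950 kg·m².
L_eq = 4.950/(7.33 × 0.6710) = 1.01 m.

1.01 m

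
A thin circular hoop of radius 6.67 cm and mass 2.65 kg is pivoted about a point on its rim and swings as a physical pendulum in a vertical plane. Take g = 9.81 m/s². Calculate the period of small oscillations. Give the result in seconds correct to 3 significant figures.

I_cm = mr² = 0.01179 kg·m². The pivot is at distance d = 0.0667 m from the centre of mass.
By the parallel-axis theorem, I = I_cm + md² = 0.01179 + 0.01179 = 0.02358 kg·m².
T = 2π√(I/(mgd)) = 2π√(0.02358/(2.65 × 9.81 × 0.0667)) = 0.733 s.

0.733 s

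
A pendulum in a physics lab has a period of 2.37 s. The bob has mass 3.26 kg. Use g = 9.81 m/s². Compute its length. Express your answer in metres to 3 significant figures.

1.40 m

From T = 2π√(L/g), L = gT²/(4π²) = 9.81 × 2.370²/(4π²) = 1.40 m.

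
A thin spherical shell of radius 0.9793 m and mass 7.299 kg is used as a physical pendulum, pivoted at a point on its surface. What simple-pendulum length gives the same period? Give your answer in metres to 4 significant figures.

1.632 m

The equivalent simple-pendulum length is L_eq = I/(md), where I is about the pivot and d = 0.97930 m.
I_cm = (2/3)mR² = 4.6666 kg·m², so I = I_cm + md² = 4.6666 + 6.9999 = 11.667 kg·m².
L_eq = 11.667/(7.299 × 0.97930) = 1.632 m.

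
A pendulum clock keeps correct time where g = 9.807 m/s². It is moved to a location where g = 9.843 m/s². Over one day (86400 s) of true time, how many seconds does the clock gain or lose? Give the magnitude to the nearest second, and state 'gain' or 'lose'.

gain 158 s

The clock's period scales as T ∝ 1/√g, so T'/T = √(9.807/9.843) = 0.998170.
In 86400 s of true time the clock registers 86400/0.998170 = 86558.4 s, so it gains 158 s.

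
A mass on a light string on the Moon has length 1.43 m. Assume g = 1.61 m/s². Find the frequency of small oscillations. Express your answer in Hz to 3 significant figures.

0.169 Hz

T = 2π√(L/g) = 2π√(1.43/1.61) = 5.922 s, so f = 1/T = 0.169 Hz.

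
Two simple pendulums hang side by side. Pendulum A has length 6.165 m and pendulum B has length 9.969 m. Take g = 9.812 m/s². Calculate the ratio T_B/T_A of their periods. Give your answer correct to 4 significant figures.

T ∝ √L, so T_B/T_A = √(L_B/L_A) = √(9.969/6.165) = 1.272.

1.272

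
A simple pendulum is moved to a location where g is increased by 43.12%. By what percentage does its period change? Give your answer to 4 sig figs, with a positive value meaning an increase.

-16.41%

T ∝ 1/√g, so T'/T = 1/√(1.4312) = 0.83589.
Percentage change in T = (0.83589 − 1) × 100% = -16.41%.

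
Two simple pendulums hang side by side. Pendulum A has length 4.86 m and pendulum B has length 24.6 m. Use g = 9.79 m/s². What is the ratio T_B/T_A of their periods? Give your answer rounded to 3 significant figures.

T ∝ √L, so T_B/T_A = √(L_B/L_A) = √(24.6/4.86) = 2.25.

2.25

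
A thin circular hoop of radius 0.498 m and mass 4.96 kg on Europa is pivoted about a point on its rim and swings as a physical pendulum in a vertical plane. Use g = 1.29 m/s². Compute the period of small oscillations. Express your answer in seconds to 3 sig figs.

5.52 s

I_cm = mr² = 1.230 kg·m². The pivot is at distance d = 0.498 m from the centre of mass.
By the parallel-axis theorem, I = I_cm + md² = 1.230 + 1.230 = 2.460 kg·m².
T = 2π√(I/(mgd)) = 2π√(2.460/(4.96 × 1.29 × 0.498)) = 5.52 s.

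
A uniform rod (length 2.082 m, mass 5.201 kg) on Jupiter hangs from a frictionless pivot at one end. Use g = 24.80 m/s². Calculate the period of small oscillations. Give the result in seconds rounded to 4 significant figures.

1.486 s

For a physical pendulum T = 2π√(I/(mgd)), with d = 1.0410 m from pivot to centre of mass.
I_cm = mL²/12 = 5.201 × 2.082²/12 = 1.8787 kg·m²; I = I_cm + md² = 1.8787 + 5.201 × 1.0410² = 7.5150 kg·m².
T = 2π√(7.5150/(5.201 × 24.80 × 1.0410)) = 1.486 s.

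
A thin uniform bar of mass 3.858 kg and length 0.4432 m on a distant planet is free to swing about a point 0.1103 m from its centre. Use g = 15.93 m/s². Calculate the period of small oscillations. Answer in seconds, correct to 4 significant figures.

For a physical pendulum T = 2π√(I/(mgd)), with d = 0.11030 m from pivot to centre of mass.
I_cm = mL²/12 = 3.858 × 0.4432²/12 = 0.063151 kg·m²; I = I_cm + md² = 0.063151 + 3.858 × 0.11030² = 0.11009 kg·m².
T = 2π√(0.11009/(3.858 × 15.93 × 0.11030)) = 0.8007 s.

0.8007 s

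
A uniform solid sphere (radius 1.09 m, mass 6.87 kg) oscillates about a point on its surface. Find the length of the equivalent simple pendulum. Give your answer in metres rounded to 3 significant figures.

The equivalent simple-pendulum length is L_eq = I/(md), where I is about the pivot and d = 1.090 m.
I_cm = (2/5)mR² = 3.265 kg·m², so I = I_cm + md² = 3.265 + 8.162 = 11.43 kg·m².
L_eq = 11.43/(6.87 × 1.090) = 1.53 m.

1.53 m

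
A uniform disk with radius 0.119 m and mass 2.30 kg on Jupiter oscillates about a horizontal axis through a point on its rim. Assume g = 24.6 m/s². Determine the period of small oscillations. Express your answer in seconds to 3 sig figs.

0.535 s

I_cm = ½mr² = 0.01629 kg·m². The pivot is at distance d = 0.119 m from the centre of mass.
By the parallel-axis theorem, I = I_cm + md² = 0.01629 + 0.03257 = 0.04886 kg·m².
T = 2π√(I/(mgd)) = 2π√(0.04886/(2.30 × 24.6 × 0.119)) = 0.535 s.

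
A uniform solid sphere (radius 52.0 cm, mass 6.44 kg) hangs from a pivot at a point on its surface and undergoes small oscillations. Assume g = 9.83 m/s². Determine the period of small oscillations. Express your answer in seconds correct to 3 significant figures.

1.71 s

I_cm = (2/5)mr² = 0.6966 kg·m². The pivot is at distance d = 0.520 m from the centre of mass.
By the parallel-axis theorem, I = I_cm + md² = 0.6966 + 1.741 = 2.438 kg·m².
T = 2π√(I/(mgd)) = 2π√(2.438/(6.44 × 9.83 × 0.520)) = 1.71 s.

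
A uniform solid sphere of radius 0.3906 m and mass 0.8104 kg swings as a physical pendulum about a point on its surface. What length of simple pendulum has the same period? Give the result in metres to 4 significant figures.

0.5468 m

The equivalent simple-pendulum length is L_eq = I/(md), where I is about the pivot and d = 0.39060 m.
I_cm = (2/5)mR² = 0.049457 kg·m², so I = I_cm + md² = 0.049457 + 0.12364 = 0.17310 kg·m².
L_eq = 0.17310/(0.8104 × 0.39060) = 0.5468 m.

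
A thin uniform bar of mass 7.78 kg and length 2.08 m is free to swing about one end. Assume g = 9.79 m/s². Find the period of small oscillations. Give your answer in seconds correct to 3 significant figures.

2.36 s

For a physical pendulum T = 2π√(I/(mgd)), with d = 1.040 m from pivot to centre of mass.
I_cm = mL²/12 = 7.78 × 2.08²/12 = 2.805 kg·m²; I = I_cm + md² = 2.805 + 7.78 × 1.040² = 11.22 kg·m².
T = 2π√(11.22/(7.78 × 9.79 × 1.040)) = 2.36 s.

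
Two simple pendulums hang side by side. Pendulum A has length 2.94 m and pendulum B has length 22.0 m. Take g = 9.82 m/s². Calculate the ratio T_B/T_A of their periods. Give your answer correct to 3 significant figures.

2.74

T ∝ √L, so T_B/T_A = √(L_B/L_A) = √(22.0/2.94) = 2.74.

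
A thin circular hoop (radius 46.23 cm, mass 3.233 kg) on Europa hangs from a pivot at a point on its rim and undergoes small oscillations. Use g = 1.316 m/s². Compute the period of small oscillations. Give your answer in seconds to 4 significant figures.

I_cm = mr² = 0.69096 kg·m². The pivot is at distance d = 0.4623 m from the centre of mass.
By the parallel-axis theorem, I = I_cm + md² = 0.69096 + 0.69096 = 1.3819 kg·m².
T = 2π√(I/(mgd)) = 2π√(1.3819/(3.233 × 1.316 × 0.4623)) = 5.267 s.

5.267 s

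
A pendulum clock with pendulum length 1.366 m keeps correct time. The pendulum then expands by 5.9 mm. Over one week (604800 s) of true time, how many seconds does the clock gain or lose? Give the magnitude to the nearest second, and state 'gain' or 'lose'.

T ∝ √L, so T'/T = √(1.37190/1.366) = 1.00216.
In 604800 s of true time the clock registers 604800/1.00216 = 603498.1 s, so it loses 1302 s.

lose 1302 s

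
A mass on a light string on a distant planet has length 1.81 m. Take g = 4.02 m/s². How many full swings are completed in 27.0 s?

T = 2π√(L/g) = 2π√(1.81/4.02) = 4.216 s.
Number of complete oscillations = ⌊27.0/4.216⌋ = ⌊6.404⌋ = 6.

6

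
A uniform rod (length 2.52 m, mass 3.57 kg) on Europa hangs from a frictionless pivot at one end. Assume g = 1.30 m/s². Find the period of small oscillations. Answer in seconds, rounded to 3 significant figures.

For a physical pendulum T = 2π√(I/(mgd)), with d = 1.260 m from pivot to centre of mass.
I_cm = mL²/12 = 3.57 × 2.52²/12 = 1.889 kg·m²; I = I_cm + md² = 1.889 + 3.57 × 1.260² = 7.557 kg·m².
T = 2π√(7.557/(3.57 × 1.30 × 1.260)) = 7.14 s.

7.14 s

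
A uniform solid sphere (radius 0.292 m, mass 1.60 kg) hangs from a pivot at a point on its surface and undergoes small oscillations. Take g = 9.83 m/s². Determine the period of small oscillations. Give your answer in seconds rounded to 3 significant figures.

I_cm = (2/5)mr² = 0.05457 kg·m². The pivot is at distance d = 0.292 m from the centre of mass.
By the parallel-axis theorem, I = I_cm + md² = 0.05457 + 0.1364 = 0.1910 kg·m².
T = 2π√(I/(mgd)) = 2π√(0.1910/(1.60 × 9.83 × 0.292)) = 1.28 s.

1.28 s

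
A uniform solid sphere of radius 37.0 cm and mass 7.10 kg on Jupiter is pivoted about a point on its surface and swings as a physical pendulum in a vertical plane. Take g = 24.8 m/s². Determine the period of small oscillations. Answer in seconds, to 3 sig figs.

I_cm = (2/5)mr² = 0.3888 kg·m². The pivot is at distance d = 0.370 m from the centre of mass.
By the parallel-axis theorem, I = I_cm + md² = 0.3888 + 0.9720 = 1.361 kg·m².
T = 2π√(I/(mgd)) = 2π√(1.361/(7.10 × 24.8 × 0.370)) = 0.908 s.

0.908 s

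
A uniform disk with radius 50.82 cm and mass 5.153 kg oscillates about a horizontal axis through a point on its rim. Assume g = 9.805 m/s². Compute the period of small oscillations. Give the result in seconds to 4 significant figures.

1.752 s

I_cm = ½mr² = 0.66543 kg·m². The pivot is at distance d = 0.5082 m from the centre of mass.
By the parallel-axis theorem, I = I_cm + md² = 0.66543 + 1.3309 = 1.9963 kg·m².
T = 2π√(I/(mgd)) = 2π√(1.9963/(5.153 × 9.805 × 0.5082)) = 1.752 s.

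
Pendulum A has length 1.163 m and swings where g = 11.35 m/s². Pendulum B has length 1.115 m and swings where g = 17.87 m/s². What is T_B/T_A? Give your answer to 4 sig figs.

T = 2π√(L/g), so T_B/T_A = √((L_B/g_B)/(L_A/g_A)) = √((1.115/17.87)/(1.163/11.35)) = 0.7803.

0.7803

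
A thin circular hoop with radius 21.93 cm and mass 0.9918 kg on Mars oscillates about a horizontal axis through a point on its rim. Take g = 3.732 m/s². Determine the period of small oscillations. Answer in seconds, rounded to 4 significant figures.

I_cm = mr² = 0.047698 kg·m². The pivot is at distance d = 0.2193 m from the centre of mass.
By the parallel-axis theorem, I = I_cm + md² = 0.047698 + 0.047698 = 0.095396 kg·m².
T = 2π√(I/(mgd)) = 2π√(0.095396/(0.9918 × 3.732 × 0.2193)) = 2.154 s.

2.154 s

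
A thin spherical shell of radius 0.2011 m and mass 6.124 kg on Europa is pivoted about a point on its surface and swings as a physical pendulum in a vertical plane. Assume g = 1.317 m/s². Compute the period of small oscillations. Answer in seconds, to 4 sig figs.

3.170 s

I_cm = (2/3)mr² = 0.16511 kg·m². The pivot is at distance d = 0.2011 m from the centre of mass.
By the parallel-axis theorem, I = I_cm + md² = 0.16511 + 0.24766 = 0.41277 kg·m².
T = 2π√(I/(mgd)) = 2π√(0.41277/(6.124 × 1.317 × 0.2011)) = 3.170 s.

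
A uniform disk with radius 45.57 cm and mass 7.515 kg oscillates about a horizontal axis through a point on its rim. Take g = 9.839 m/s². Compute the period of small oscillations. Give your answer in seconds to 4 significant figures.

1.656 s

I_cm = ½mr² = 0.78029 kg·m². The pivot is at distance d = 0.4557 m from the centre of mass.
By the parallel-axis theorem, I = I_cm + md² = 0.78029 + 1.5606 = 2.3409 kg·m².
T = 2π√(I/(mgd)) = 2π√(2.3409/(7.515 × 9.839 × 0.4557)) = 1.656 s.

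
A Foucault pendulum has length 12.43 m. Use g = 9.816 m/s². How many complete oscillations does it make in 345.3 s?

48

T = 2π√(L/g) = 2π√(12.43/9.816) = 7.0705 s.
Number of complete oscillations = ⌊345.3/7.0705⌋ = ⌊48.837⌋ = 48.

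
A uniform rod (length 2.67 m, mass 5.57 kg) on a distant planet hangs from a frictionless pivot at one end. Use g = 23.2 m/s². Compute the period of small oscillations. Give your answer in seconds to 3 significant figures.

1.74 s

For a physical pendulum T = 2π√(I/(mgd)), with d = 1.335 m from pivot to centre of mass.
I_cm = mL²/12 = 5.57 × 2.67²/12 = 3.309 kg·m²; I = I_cm + md² = 3.309 + 5.57 × 1.335² = 13.24 kg·m².
T = 2π√(13.24/(5.57 × 23.2 × 1.335)) = 1.74 s.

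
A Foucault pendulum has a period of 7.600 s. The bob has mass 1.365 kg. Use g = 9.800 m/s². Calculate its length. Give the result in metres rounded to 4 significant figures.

From T = 2π√(L/g), L = gT²/(4π²) = 9.800 × 7.6000²/(4π²) = 14.34 m.

14.34 m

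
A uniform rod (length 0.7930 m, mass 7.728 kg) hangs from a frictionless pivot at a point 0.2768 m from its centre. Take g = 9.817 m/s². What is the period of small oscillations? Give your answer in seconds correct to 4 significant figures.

1.369 s

For a physical pendulum T = 2π√(I/(mgd)), with d = 0.27680 m from pivot to centre of mass.
I_cm = mL²/12 = 7.728 × 0.7930²/12 = 0.40498 kg·m²; I = I_cm + md² = 0.40498 + 7.728 × 0.27680² = 0.99708 kg·m².
T = 2π√(0.99708/(7.728 × 9.817 × 0.27680)) = 1.369 s.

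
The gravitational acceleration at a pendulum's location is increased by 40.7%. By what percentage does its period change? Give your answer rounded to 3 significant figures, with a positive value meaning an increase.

T ∝ 1/√g, so T'/T = 1/√(1.407) = 0.8430.
Percentage change in T = (0.8430 − 1) × 100% = -15.7%.

-15.7%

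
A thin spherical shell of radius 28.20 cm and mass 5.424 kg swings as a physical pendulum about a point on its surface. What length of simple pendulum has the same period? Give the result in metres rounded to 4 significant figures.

The equivalent simple-pendulum length is L_eq = I/(md), where I is about the pivot and d = 0.28200 m.
I_cm = (2/3)mR² = 0.28756 kg·m², so I = I_cm + md² = 0.28756 + 0.43134 = 0.71890 kg·m².
L_eq = 0.71890/(5.424 × 0.28200) = 0.4700 m.

0.4700 m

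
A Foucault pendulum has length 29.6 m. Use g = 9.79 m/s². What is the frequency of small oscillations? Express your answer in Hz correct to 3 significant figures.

T = 2π√(L/g) = 2π√(29.6/9.79) = 10.93 s, so f = 1/T = 0.0915 Hz.

0.0915 Hz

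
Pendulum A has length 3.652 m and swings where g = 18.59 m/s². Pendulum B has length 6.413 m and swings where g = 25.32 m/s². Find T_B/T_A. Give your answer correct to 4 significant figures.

T = 2π√(L/g), so T_B/T_A = √((L_B/g_B)/(L_A/g_A)) = √((6.413/25.32)/(3.652/18.59)) = 1.135.

1.135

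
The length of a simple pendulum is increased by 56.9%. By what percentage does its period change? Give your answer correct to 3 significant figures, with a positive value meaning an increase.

T ∝ √L, so T'/T = √(1.569) = 1.253.
Percentage change in T = (1.253 − 1) × 100% = 25.3%.

25.3%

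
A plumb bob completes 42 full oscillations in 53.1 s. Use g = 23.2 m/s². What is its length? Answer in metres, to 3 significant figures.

0.939 m

T = 53.1/42 = 1.264 s.
From T = 2π√(L/g), L = gT²/(4π²) = 23.2 × 1.264²/(4π²) = 0.939 m.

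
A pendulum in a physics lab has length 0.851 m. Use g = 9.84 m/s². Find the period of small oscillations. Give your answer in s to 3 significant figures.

T = 2π√(L/g) = 2π√(0.851/9.84) = 2π × 0.2941 = 1.85 s.

1.85 s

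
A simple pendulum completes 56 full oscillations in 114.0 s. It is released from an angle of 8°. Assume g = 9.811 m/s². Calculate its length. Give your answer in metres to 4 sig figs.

1.030 m

T = 114.0/56 = 2.0357 s.
From T = 2π√(L/g), L = gT²/(4π²) = 9.811 × 2.0357²/(4π²) = 1.030 m.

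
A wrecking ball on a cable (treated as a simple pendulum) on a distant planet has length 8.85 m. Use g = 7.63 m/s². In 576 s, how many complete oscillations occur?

T = 2π√(L/g) = 2π√(8.85/7.63) = 6.767 s.
Number of complete oscillations = ⌊576/6.767⌋ = ⌊85.12⌋ = 85.

85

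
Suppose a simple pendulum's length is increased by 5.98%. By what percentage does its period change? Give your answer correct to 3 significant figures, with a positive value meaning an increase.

2.95%

T ∝ √L, so T'/T = √(1.060) = 1.029.
Percentage change in T = (1.029 − 1) × 100% = 2.95%.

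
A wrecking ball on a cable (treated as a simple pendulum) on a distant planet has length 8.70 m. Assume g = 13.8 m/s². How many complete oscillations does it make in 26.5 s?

T = 2π√(L/g) = 2π√(8.70/13.8) = 4.989 s.
Number of complete oscillations = ⌊26.5/4.989⌋ = ⌊5.312⌋ = 5.

5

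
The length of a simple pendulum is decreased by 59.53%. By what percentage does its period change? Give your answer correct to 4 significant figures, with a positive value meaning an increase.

-36.38%

T ∝ √L, so T'/T = √(0.40470) = 0.63616.
Percentage change in T = (0.63616 − 1) × 100% = -36.38%.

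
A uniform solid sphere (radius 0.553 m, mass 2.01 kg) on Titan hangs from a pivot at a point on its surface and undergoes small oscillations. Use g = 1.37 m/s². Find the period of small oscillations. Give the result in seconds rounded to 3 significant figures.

I_cm = (2/5)mr² = 0.2459 kg·m². The pivot is at distance d = 0.553 m from the centre of mass.
By the parallel-axis theorem, I = I_cm + md² = 0.2459 + 0.6147 = 0.8605 kg·m².
T = 2π√(I/(mgd)) = 2π√(0.8605/(2.01 × 1.37 × 0.553)) = 4.72 s.

4.72 s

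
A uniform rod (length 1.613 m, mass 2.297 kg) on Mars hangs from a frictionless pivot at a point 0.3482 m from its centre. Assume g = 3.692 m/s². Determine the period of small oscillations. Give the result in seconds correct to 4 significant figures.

For a physical pendulum T = 2π√(I/(mgd)), with d = 0.34820 m from pivot to centre of mass.
I_cm = mL²/12 = 2.297 × 1.613²/12 = 0.49802 kg·m²; I = I_cm + md² = 0.49802 + 2.297 × 0.34820² = 0.77652 kg·m².
T = 2π√(0.77652/(2.297 × 3.692 × 0.34820)) = 3.222 s.

3.222 s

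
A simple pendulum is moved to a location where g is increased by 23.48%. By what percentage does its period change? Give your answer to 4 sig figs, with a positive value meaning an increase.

-10.01%

T ∝ 1/√g, so T'/T = 1/√(1.2348) = 0.89992.
Percentage change in T = (0.89992 − 1) × 100% = -10.01%.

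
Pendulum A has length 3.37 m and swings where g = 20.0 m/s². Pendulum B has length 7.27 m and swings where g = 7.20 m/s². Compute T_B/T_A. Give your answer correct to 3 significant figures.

T = 2π√(L/g), so T_B/T_A = √((L_B/g_B)/(L_A/g_A)) = √((7.27/7.20)/(3.37/20.0)) = 2.45.

2.45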